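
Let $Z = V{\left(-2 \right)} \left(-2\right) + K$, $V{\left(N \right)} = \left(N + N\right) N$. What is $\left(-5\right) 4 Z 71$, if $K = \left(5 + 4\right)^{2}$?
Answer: $-92300$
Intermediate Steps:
$K = 81$ ($K = 9^{2} = 81$)
$V{\left(N \right)} = 2 N^{2}$ ($V{\left(N \right)} = 2 N N = 2 N^{2}$)
$Z = 65$ ($Z = 2 \left(-2\right)^{2} \left(-2\right) + 81 = 2 \cdot 4 \left(-2\right) + 81 = 8 \left(-2\right) + 81 = -16 + 81 = 65$)
$\left(-5\right) 4 Z 71 = \left(-5\right) 4 \cdot 65 \cdot 71 = \left(-20\right) 65 \cdot 71 = \left(-1300\right) 71 = -92300$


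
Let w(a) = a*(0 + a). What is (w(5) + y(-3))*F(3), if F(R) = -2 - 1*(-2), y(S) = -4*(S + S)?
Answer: 0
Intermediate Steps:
y(S) = -8*S
w(a) = a² (w(a) = a*a = a²)
F(R) = 0 (F(R) = -2 + 2 = 0)
(w(5) + y(-3))*F(3) = (5² - 8*(-3))*0 = (25 + 24)*0 = 49*0 = 0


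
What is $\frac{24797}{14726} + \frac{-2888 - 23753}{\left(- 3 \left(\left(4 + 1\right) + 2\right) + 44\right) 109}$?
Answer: $- \frac{330149287}{36918082} \approx -8.9427$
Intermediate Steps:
$\frac{24797}{14726} + \frac{-2888 - 23753}{\left(- 3 \left(\left(4 + 1\right) + 2\right) + 44\right) 109} = 24797 \cdot \frac{1}{14726} - \frac{26641}{\left(- 3 \left(5 + 2\right) + 44\right) 109} = \frac{24797}{14726} - \frac{26641}{\left(\left(-3\right) 7 + 44\right) 109} = \frac{24797}{14726} - \frac{26641}{\left(-21 + 44\right) 109} = \frac{24797}{14726} - \frac{26641}{23 \cdot 109} = \frac{24797}{14726} - \frac{26641}{2507} = - \frac{330149287}{36918082}$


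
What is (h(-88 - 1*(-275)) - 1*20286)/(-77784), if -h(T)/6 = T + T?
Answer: 3755/12964 ≈ 0.28965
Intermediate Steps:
h(T) = -12*T (h(T) = -6*(T + T) = -12*T)
(h(-88 - 1*(-275)) - 1*20286)/(-77784) = (-12*(-88 - 1*(-275)) - 1*20286)/(-77784) = (-12*(-88 + 275) - 20286)*(-1/77784) = (-12*187 - 20286)*(-1/77784) = (-2244 - 20286)*(-1/77784) = -22530*(-1/77784) = 3755/12964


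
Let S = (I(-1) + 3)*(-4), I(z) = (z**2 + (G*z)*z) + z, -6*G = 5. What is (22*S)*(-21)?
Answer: 4004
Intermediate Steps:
G = -5/6 (G = -1/6*5 = -5/6 ≈ -0.83333)
I(z) = z + z**2/6 (I(z) = (z**2 + (-5*z/6)*z) + z = (z**2 - 5*z**2/6) + z = z**2/6 + z = z + z**2/6)
S = -26/3 (S = ((1/6)*(-1)*(6 - 1) + 3)*(-4) = ((1/6)*(-1)*5 + 3)*(-4) = (-5/6 + 3)*(-4) = (13/6)*(-4) = -26/3 ≈ -8.6667)
(22*S)*(-21) = (22*(-26/3))*(-21) = -572/3*(-21) = 4004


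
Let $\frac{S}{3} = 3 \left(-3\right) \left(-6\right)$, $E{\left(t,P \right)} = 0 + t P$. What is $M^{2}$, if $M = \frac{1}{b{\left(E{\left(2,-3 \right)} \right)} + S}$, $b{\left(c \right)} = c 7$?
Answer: $\frac{1}{14400} \approx 6.9444 \cdot 10^{-5}$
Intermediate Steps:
$E{\left(t,P \right)} = P t$ ($E{\left(t,P \right)} = 0 + P t = P t$)
$S = 162$ ($S = 3 \cdot 3 \left(-3\right) \left(-6\right) = 3 \left(\left(-9\right) \left(-6\right)\right) = 3 \cdot 54 = 162$)
$b{\left(c \right)} = 7 c$
$M = \frac{1}{120}$ ($M = \frac{1}{7 \left(\left(-3\right) 2\right) + 162} = \frac{1}{7 \left(-6\right) + 162} = \frac{1}{-42 + 162} = \frac{1}{120} \approx 0.0083333$)
$M^{2} = \left(\frac{1}{120}\right)^{2} = \frac{1}{14400}$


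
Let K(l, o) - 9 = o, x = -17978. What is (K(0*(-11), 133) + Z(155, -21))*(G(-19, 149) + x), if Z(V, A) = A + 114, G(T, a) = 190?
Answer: -4180180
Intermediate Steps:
K(l, o) = 9 + o
Z(V, A) = 114 + A
(K(0*(-11), 133) + Z(155, -21))*(G(-19, 149) + x) = ((9 + 133) + (114 - 21))*(190 - 17978) = (142 + 93)*(-17788) = 235*(-17788) = -4180180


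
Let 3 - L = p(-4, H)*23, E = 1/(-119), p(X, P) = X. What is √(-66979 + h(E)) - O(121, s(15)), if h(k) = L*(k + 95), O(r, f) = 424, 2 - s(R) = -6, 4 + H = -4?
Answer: -424 + I*√820697899/119 ≈ -424.0 + 240.74*I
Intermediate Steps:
H = -8 (H = -4 - 4 = -8)
s(R) = 8 (s(R) = 2 - 1*(-6) = 2 + 6 = 8)
E = -1/119 ≈ -0.0084034
L = 95 (L = 3 - (-4)*23 = 3 - 1*(-92) = 3 + 92 = 95)
h(k) = 9025 + 95*k (h(k) = 95*(k + 95) = 95*(95 + k) = 9025 + 95*k)
√(-66979 + h(E)) - O(121, s(15)) = √(-66979 + (9025 + 95*(-1/119))) - 1*424 = √(-66979 + (9025 - 95/119)) - 424 = √(-66979 + 1073880/119) - 424 = √(-6896621/119) - 424 = I*√820697899/119 - 424 = -424 + I*√820697899/119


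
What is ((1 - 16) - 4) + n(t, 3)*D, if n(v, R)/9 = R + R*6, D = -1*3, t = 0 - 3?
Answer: -586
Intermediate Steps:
t = -3
D = -3
n(v, R) = 63*R (n(v, R) = 9*(R + R*6) = 9*(R + 6*R) = 9*(7*R) = 63*R)
((1 - 16) - 4) + n(t, 3)*D = ((1 - 16) - 4) + (63*3)*(-3) = (-15 - 4) + 189*(-3) = -19 - 567 = -586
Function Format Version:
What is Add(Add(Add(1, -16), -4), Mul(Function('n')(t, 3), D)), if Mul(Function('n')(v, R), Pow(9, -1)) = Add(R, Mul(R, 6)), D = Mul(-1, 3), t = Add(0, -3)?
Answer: -586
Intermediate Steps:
t = -3
D = -3
Function('n')(v, R) = Mul(63, R) (Function('n')(v, R) = Mul(9, Add(R, Mul(R, 6))) = Mul(9, Add(R, Mul(6, R))) = Mul(9, Mul(7, R)) = Mul(63, R))
Add(Add(Add(1, -16), -4), Mul(Function('n')(t, 3), D)) = Add(Add(Add(1, -16), -4), Mul(Mul(63, 3), -3)) = Add(Add(-15, -4), Mul(189, -3)) = Add(-19, -567) = -586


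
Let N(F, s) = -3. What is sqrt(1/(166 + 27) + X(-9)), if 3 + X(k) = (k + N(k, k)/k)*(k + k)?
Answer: sqrt(5699290)/193 ≈ 12.370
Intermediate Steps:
X(k) = -3 + 2*k*(k - 3/k) (X(k) = -3 + (k - 3/k)*(k + k) = -3 + (k - 3/k)*(2*k) = -3 + 2*k*(k - 3/k))
sqrt(1/(166 + 27) + X(-9)) = sqrt(1/(166 + 27) + (-9 + 2*(-9)**2)) = sqrt(1/193 + (-9 + 2*81)) = sqrt(1/193 + (-9 + 162)) = sqrt(1/193 + 153) = sqrt(29530/193) = sqrt(5699290)/193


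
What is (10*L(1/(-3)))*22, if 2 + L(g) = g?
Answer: -1540/3 ≈ -513.33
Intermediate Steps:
L(g) = -2 + g
(10*L(1/(-3)))*22 = (10*(-2 + 1/(-3)))*22 = (10*(-2 - 1/3))*22 = (10*(-7/3))*22 = -70/3*22 = -1540/3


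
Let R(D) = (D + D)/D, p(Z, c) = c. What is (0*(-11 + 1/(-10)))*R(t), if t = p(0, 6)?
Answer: 0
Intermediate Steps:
t = 6
R(D) = 2 (R(D) = (2*D)/D = 2)
(0*(-11 + 1/(-10)))*R(t) = (0*(-11 + 1/(-10)))*2 = (0*(-11 - ⅒))*2 = (0*(-111/10))*2 = 0*2 = 0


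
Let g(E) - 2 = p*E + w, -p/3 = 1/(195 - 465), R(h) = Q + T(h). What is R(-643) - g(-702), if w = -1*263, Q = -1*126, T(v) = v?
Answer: -2501/5 ≈ -500.20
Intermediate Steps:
Q = -126
w = -263
R(h) = -126 + h
p = 1/90 (p = -3/(195 - 465) = -3/(-270) = -3*(-1/270) = 1/90 ≈ 0.011111)
g(E) = -261 + E/90 (g(E) = 2 + (E/90 - 263) = 2 + (-263 + E/90) = -261 + E/90)
R(-643) - g(-702) = (-126 - 643) - (-261 + (1/90)*(-702)) = -769 - (-261 - 39/5) = -769 - 1*(-1344/5) = -769 + 1344/5 = -2501/5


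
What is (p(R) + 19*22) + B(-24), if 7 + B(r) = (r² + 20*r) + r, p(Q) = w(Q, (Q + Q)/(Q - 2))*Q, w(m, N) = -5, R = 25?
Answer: 358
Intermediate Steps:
p(Q) = -5*Q
B(r) = -7 + r² + 21*r (B(r) = -7 + ((r² + 20*r) + r) = -7 + (r² + 21*r) = -7 + r² + 21*r)
(p(R) + 19*22) + B(-24) = (-5*25 + 19*22) + (-7 + (-24)² + 21*(-24)) = (-125 + 418) + (-7 + 576 - 504) = 293 + 65 = 358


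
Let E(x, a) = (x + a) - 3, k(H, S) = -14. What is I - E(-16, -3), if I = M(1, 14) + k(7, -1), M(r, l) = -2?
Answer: 6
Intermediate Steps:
E(x, a) = -3 + a + x (E(x, a) = (a + x) - 3 = -3 + a + x)
I = -16 (I = -2 - 14 = -16)
I - E(-16, -3) = -16 - (-3 - 3 - 16) = -16 - 1*(-22) = -16 + 22 = 6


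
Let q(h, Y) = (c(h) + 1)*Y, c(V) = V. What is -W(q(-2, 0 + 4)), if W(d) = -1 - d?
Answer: -3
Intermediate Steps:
q(h, Y) = Y*(1 + h) (q(h, Y) = (h + 1)*Y = (1 + h)*Y = Y*(1 + h))
-W(q(-2, 0 + 4)) = -(-1 - (0 + 4)*(1 - 2)) = -(-1 - 4*(-1)) = -(-1 - 1*(-4)) = -(-1 + 4) = -1*3 = -3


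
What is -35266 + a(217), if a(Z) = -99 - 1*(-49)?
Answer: -35316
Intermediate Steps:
a(Z) = -50 (a(Z) = -99 + 49 = -50)
-35266 + a(217) = -35266 - 50 = -35316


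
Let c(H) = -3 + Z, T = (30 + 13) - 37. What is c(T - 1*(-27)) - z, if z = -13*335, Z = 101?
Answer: 4453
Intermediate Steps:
T = 6 (T = 43 - 37 = 6)
z = -4355
c(H) = 98 (c(H) = -3 + 101 = 98)
c(T - 1*(-27)) - z = 98 - 1*(-4355) = 98 + 4355 = 4453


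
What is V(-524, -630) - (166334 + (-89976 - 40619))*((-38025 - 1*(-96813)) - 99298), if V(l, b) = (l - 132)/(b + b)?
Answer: 456052870514/315 ≈ 1.4478e+9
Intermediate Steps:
V(l, b) = (-132 + l)/(2*b) (V(l, b) = (-132 + l)/((2*b)) = (-132 + l)*(1/(2*b)) = (-132 + l)/(2*b))
V(-524, -630) - (166334 + (-89976 - 40619))*((-38025 - 1*(-96813)) - 99298) = (½)*(-132 - 524)/(-630) - (166334 + (-89976 - 40619))*((-38025 - 1*(-96813)) - 99298) = (½)*(-1/630)*(-656) - (166334 - 130595)*((-38025 + 96813) - 99298) = 164/315 - 35739*(58788 - 99298) = 164/315 - 35739*(-40510) = 164/315 - 1*(-1447786890) = 164/315 + 1447786890 = 456052870514/315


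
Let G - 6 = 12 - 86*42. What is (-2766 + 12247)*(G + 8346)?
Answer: 45053712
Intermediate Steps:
G = -3594 (G = 6 + (12 - 86*42) = 6 + (12 - 3612) = 6 - 3600 = -3594)
(-2766 + 12247)*(G + 8346) = (-2766 + 12247)*(-3594 + 8346) = 9481*4752 = 45053712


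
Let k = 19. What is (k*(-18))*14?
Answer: -4788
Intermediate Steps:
(k*(-18))*14 = (19*(-18))*14 = -342*14 = -4788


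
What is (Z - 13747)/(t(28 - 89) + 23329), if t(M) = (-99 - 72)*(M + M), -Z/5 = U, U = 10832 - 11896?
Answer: -8427/44191 ≈ -0.19069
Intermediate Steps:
U = -1064
Z = 5320 (Z = -5*(-1064) = 5320)
t(M) = -342*M
(Z - 13747)/(t(28 - 89) + 23329) = (5320 - 13747)/(-342*(28 - 89) + 23329) = -8427/(-342*(-61) + 23329) = -8427/(20862 + 23329) = -8427/44191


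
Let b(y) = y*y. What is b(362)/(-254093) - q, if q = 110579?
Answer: -28097480891/254093 ≈ -1.1058e+5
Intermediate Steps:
b(y) = y²
b(362)/(-254093) - q = 362²/(-254093) - 1*110579 = 131044*(-1/254093) - 110579 = -131044/254093 - 110579 = -28097480891/254093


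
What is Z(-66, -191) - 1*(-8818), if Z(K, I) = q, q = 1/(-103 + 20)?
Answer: 731893/83 ≈ 8818.0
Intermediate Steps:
q = -1/83 (q = 1/(-83) = -1/83 ≈ -0.012048)
Z(K, I) = -1/83
Z(-66, -191) - 1*(-8818) = -1/83 - 1*(-8818) = -1/83 + 8818 = 731893/83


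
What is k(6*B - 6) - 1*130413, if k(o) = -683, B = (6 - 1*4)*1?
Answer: -131096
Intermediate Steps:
B = 2 (B = (6 - 4)*1 = 2*1 = 2)
k(6*B - 6) - 1*130413 = -683 - 1*130413 = -683 - 130413 = -131096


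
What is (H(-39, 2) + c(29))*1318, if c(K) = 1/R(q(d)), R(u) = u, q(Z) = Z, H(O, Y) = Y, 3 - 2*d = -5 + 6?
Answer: 3954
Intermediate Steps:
d = 1 (d = 3/2 - (-5 + 6)/2 = 3/2 - 1/2*1 = 3/2 - 1/2 = 1)
c(K) = 1 (c(K) = 1/1 = 1)
(H(-39, 2) + c(29))*1318 = (2 + 1)*1318 = 3*1318 = 3954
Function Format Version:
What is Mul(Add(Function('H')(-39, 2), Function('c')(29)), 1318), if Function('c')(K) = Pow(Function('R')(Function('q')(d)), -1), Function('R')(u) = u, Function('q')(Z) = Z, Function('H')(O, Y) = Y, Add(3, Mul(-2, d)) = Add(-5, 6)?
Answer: 3954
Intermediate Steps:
d = 1 (d = Add(Rational(3, 2), Mul(Rational(-1, 2), Add(-5, 6))) = Add(Rational(3, 2), Mul(Rational(-1, 2), 1)) = Add(Rational(3, 2), Rational(-1, 2)) = 1)
Function('c')(K) = 1 (Function('c')(K) = Pow(1, -1) = 1)
Mul(Add(Function('H')(-39, 2), Function('c')(29)), 1318) = Mul(Add(2, 1), 1318) = Mul(3, 1318) = 3954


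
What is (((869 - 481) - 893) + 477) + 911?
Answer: 883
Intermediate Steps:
(((869 - 481) - 893) + 477) + 911 = ((388 - 893) + 477) + 911 = (-505 + 477) + 911 = -28 + 911 = 883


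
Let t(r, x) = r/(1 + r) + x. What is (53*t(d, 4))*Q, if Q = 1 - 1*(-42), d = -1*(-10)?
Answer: 123066/11 ≈ 11188.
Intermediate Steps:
d = 10
Q = 43 (Q = 1 + 42 = 43)
t(r, x) = x + r/(1 + r)
(53*t(d, 4))*Q = (53*((10 + 4 + 10*4)/(1 + 10)))*43 = (53*((10 + 4 + 40)/11))*43 = (53*((1/11)*54))*43 = (53*(54/11))*43 = (2862/11)*43 = 123066/11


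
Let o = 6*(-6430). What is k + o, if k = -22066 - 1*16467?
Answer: -77113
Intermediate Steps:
k = -38533 (k = -22066 - 16467 = -38533)
o = -38580
k + o = -38533 - 38580 = -77113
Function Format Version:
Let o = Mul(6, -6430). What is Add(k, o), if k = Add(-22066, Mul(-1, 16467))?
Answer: -77113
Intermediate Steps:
k = -38533 (k = Add(-22066, -16467) = -38533)
o = -38580
Add(k, o) = Add(-38533, -38580) = -77113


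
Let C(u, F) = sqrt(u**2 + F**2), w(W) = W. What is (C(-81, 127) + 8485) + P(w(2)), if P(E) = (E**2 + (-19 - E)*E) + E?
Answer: 8449 + sqrt(22690) ≈ 8599.6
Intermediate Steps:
C(u, F) = sqrt(F**2 + u**2)
P(E) = E + E**2 + E*(-19 - E) (P(E) = (E**2 + E*(-19 - E)) + E = E + E**2 + E*(-19 - E))
(C(-81, 127) + 8485) + P(w(2)) = (sqrt(127**2 + (-81)**2) + 8485) - 18*2 = (sqrt(16129 + 6561) + 8485) - 36 = (sqrt(22690) + 8485) - 36 = (8485 + sqrt(22690)) - 36 = 8449 + sqrt(22690)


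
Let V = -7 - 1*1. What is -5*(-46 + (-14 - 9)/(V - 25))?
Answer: 7475/33 ≈ 226.52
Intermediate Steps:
V = -8 (V = -7 - 1 = -8)
-5*(-46 + (-14 - 9)/(V - 25)) = -5*(-46 + (-14 - 9)/(-8 - 25)) = -5*(-46 - 23/(-33)) = -5*(-46 - 23*(-1/33)) = -5*(-46 + 23/33) = -5*(-1495/33) = 7475/33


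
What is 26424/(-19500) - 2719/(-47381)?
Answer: -99914587/76994125 ≈ -1.2977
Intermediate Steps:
26424/(-19500) - 2719/(-47381) = 26424*(-1/19500) - 2719*(-1/47381) = -2202/1625 + 2719/47381 = -99914587/76994125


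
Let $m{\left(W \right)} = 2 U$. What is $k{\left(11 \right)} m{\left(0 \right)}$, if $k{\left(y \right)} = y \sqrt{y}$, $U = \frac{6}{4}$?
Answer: $33 \sqrt{11} \approx 109.45$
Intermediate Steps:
$U = \frac{3}{2}$ ($U = 6 \cdot \frac{1}{4} = \frac{3}{2} \approx 1.5$)
$k{\left(y \right)} = y^{\frac{3}{2}}$
$m{\left(W \right)} = 3$ ($m{\left(W \right)} = 2 \cdot \frac{3}{2} = 3$)
$k{\left(11 \right)} m{\left(0 \right)} = 11^{\frac{3}{2}} \cdot 3 = 11 \sqrt{11} \cdot 3 = 33 \sqrt{11}$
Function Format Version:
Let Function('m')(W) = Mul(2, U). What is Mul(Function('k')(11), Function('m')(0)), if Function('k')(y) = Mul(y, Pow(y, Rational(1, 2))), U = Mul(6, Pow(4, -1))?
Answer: Mul(33, Pow(11, Rational(1, 2))) ≈ 109.45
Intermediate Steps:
U = Rational(3, 2) (U = Mul(6, Rational(1, 4)) = Rational(3, 2) ≈ 1.5000)
Function('k')(y) = Pow(y, Rational(3, 2))
Function('m')(W) = 3 (Function('m')(W) = Mul(2, Rational(3, 2)) = 3)
Mul(Function('k')(11), Function('m')(0)) = Mul(Pow(11, Rational(3, 2)), 3) = Mul(Mul(11, Pow(11, Rational(1, 2))), 3) = Mul(33, Pow(11, Rational(1, 2)))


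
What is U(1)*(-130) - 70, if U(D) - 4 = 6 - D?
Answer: -1240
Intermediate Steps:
U(D) = 10 - D (U(D) = 4 + (6 - D) = 10 - D)
U(1)*(-130) - 70 = (10 - 1*1)*(-130) - 70 = (10 - 1)*(-130) - 70 = 9*(-130) - 70 = -1170 - 70 = -1240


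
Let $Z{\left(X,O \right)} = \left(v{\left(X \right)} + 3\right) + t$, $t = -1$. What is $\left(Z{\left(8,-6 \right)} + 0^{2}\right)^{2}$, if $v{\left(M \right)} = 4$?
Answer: $36$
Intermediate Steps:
$Z{\left(X,O \right)} = 6$ ($Z{\left(X,O \right)} = \left(4 + 3\right) - 1 = 7 - 1 = 6$)
$\left(Z{\left(8,-6 \right)} + 0^{2}\right)^{2} = \left(6 + 0^{2}\right)^{2} = \left(6 + 0\right)^{2} = 6^{2} = 36$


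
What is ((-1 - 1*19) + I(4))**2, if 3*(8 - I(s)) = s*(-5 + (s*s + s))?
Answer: 1024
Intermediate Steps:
I(s) = 8 - s*(-5 + s + s**2)/3 (I(s) = 8 - s*(-5 + (s*s + s))/3 = 8 - s*(-5 + (s**2 + s))/3 = 8 - s*(-5 + (s + s**2))/3 = 8 - s*(-5 + s + s**2)/3)
((-1 - 1*19) + I(4))**2 = ((-1 - 1*19) + (8 - 1/3*4**2 - 1/3*4**3 + (5/3)*4))**2 = ((-1 - 19) + (8 - 1/3*16 - 1/3*64 + 20/3))**2 = (-20 + (8 - 16/3 - 64/3 + 20/3))**2 = (-20 - 12)**2 = (-32)**2 = 1024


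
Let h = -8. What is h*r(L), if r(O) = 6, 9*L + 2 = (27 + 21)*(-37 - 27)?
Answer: -48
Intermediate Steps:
L = -3074/9 (L = -2/9 + ((27 + 21)*(-37 - 27))/9 = -2/9 + (48*(-64))/9 = -2/9 + (1/9)*(-3072) = -2/9 - 1024/3 = -3074/9 ≈ -341.56)
h*r(L) = -8*6 = -48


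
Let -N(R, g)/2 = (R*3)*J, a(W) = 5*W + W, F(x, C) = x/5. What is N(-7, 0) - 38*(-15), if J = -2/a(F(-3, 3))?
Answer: 1780/3 ≈ 593.33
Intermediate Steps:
F(x, C) = x/5 (F(x, C) = x*(⅕) = x/5)
a(W) = 6*W
J = 5/9 (J = -2/(6*((⅕)*(-3))) = -2/(6*(-⅗)) = -2/(-18/5) = -2*(-5/18) = 5/9 ≈ 0.55556)
N(R, g) = -10*R/3 (N(R, g) = -2*R*3*5/9 = -2*3*R*5/9 = -10*R/3)
N(-7, 0) - 38*(-15) = -10/3*(-7) - 38*(-15) = 70/3 + 570 = 1780/3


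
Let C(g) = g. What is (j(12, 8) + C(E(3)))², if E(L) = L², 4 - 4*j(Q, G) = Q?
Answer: 49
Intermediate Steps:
j(Q, G) = 1 - Q/4
(j(12, 8) + C(E(3)))² = ((1 - ¼*12) + 3²)² = ((1 - 3) + 9)² = (-2 + 9)² = 7² = 49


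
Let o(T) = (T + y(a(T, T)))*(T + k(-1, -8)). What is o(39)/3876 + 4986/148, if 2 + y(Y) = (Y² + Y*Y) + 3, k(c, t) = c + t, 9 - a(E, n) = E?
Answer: 1145639/23902 ≈ 47.931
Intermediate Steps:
a(E, n) = 9 - E
y(Y) = 1 + 2*Y² (y(Y) = -2 + ((Y² + Y*Y) + 3) = -2 + ((Y² + Y²) + 3) = -2 + (2*Y² + 3) = -2 + (3 + 2*Y²) = 1 + 2*Y²)
o(T) = (-9 + T)*(1 + T + 2*(9 - T)²) (o(T) = (T + (1 + 2*(9 - T)²))*(T + (-1 - 8)) = (1 + T + 2*(9 - T)²)*(T - 9) = (1 + T + 2*(9 - T)²)*(-9 + T) = (-9 + T)*(1 + T + 2*(9 - T)²))
o(39)/3876 + 4986/148 = (-1467 - 53*39² + 2*39³ + 478*39)/3876 + 4986/148 = (-1467 - 53*1521 + 2*59319 + 18642)*(1/3876) + 4986*(1/148) = (-1467 - 80613 + 118638 + 18642)*(1/3876) + 2493/74 = 55200*(1/3876) + 2493/74 = 4600/323 + 2493/74 = 1145639/23902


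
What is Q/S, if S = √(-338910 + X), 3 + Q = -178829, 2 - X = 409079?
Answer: 178832*I*√747987/747987 ≈ 206.78*I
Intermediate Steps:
X = -409077 (X = 2 - 1*409079 = 2 - 409079 = -409077)
Q = -178832 (Q = -3 - 178829 = -178832)
S = I*√747987 (S = √(-338910 - 409077) = √(-747987) = I*√747987 ≈ 864.86*I)
Q/S = -178832*(-I*√747987/747987) = -(-178832)*I*√747987/747987 = 178832*I*√747987/747987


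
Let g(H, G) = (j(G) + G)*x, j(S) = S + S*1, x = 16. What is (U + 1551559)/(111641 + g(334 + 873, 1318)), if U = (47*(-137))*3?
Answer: 1532242/174905 ≈ 8.7604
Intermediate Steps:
j(S) = 2*S (j(S) = S + S = 2*S)
g(H, G) = 48*G (g(H, G) = (2*G + G)*16 = (3*G)*16 = 48*G)
U = -19317 (U = -6439*3 = -19317)
(U + 1551559)/(111641 + g(334 + 873, 1318)) = (-19317 + 1551559)/(111641 + 48*1318) = 1532242/(111641 + 63264) = 1532242/174905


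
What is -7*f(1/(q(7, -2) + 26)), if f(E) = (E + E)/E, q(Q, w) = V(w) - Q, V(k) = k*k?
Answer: -14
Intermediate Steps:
V(k) = k**2
q(Q, w) = w**2 - Q
f(E) = 2 (f(E) = (2*E)/E = 2)
-7*f(1/(q(7, -2) + 26)) = -7*2 = -14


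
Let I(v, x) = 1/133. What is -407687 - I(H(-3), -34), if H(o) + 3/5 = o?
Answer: -54222372/133 ≈ -4.0769e+5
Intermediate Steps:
H(o) = -⅗ + o
I(v, x) = 1/133
-407687 - I(H(-3), -34) = -407687 - 1*1/133 = -407687 - 1/133 = -54222372/133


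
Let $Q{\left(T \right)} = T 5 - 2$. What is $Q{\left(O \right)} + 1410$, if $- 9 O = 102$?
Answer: $\frac{4054}{3} \approx 1351.3$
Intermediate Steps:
$O = - \frac{34}{3}$ ($O = \left(- \frac{1}{9}\right) 102 = - \frac{34}{3} \approx -11.333$)
$Q{\left(T \right)} = -2 + 5 T$ ($Q{\left(T \right)} = 5 T - 2 = -2 + 5 T$)
$Q{\left(O \right)} + 1410 = \left(-2 + 5 \left(- \frac{34}{3}\right)\right) + 1410 = \left(-2 - \frac{170}{3}\right) + 1410 = - \frac{176}{3} + 1410 = \frac{4054}{3}$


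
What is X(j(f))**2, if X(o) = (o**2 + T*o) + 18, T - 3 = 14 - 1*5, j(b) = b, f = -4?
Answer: 196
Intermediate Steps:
T = 12 (T = 3 + (14 - 1*5) = 3 + (14 - 5) = 3 + 9 = 12)
X(o) = 18 + o**2 + 12*o (X(o) = (o**2 + 12*o) + 18 = 18 + o**2 + 12*o)
X(j(f))**2 = (18 + (-4)**2 + 12*(-4))**2 = (18 + 16 - 48)**2 = (-14)**2 = 196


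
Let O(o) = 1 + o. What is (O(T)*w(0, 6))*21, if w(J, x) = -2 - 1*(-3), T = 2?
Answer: 63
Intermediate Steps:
w(J, x) = 1 (w(J, x) = -2 + 3 = 1)
(O(T)*w(0, 6))*21 = ((1 + 2)*1)*21 = (3*1)*21 = 3*21 = 63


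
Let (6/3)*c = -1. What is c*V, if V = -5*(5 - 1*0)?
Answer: 25/2 ≈ 12.500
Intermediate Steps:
V = -25 (V = -5*(5 + 0) = -5*5 = -25)
c = -½ (c = (½)*(-1) = -½ ≈ -0.50000)
c*V = -½*(-25) = 25/2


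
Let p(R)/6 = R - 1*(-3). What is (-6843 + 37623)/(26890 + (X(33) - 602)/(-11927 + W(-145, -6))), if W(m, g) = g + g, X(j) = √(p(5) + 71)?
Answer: 1241859692329632/1084914546621655 + 3868236*√119/1084914546621655 ≈ 1.1447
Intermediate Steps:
p(R) = 18 + 6*R (p(R) = 6*(R - 1*(-3)) = 6*(R + 3) = 6*(3 + R) = 18 + 6*R)
X(j) = √119 (X(j) = √((18 + 6*5) + 71) = √((18 + 30) + 71) = √(48 + 71) = √119)
W(m, g) = 2*g
(-6843 + 37623)/(26890 + (X(33) - 602)/(-11927 + W(-145, -6))) = (-6843 + 37623)/(26890 + (√119 - 602)/(-11927 + 2*(-6))) = 30780/(26890 + (-602 + √119)/(-11927 - 12)) = 30780/(26890 + (-602 + √119)/(-11939)) = 30780/(26890 + (-602 + √119)*(-1/11939)) = 30780/(26890 + (602/11939 - √119/11939)) = 30780/(321040312/11939 - √119/11939)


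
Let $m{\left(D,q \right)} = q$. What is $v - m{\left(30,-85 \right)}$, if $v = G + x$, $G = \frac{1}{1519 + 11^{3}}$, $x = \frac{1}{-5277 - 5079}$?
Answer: $\frac{139374917}{1639700} \approx 85.0$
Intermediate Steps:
$x = - \frac{1}{10356}$ ($x = \frac{1}{-10356} = - \frac{1}{10356} \approx -9.6562 \cdot 10^{-5}$)
$G = \frac{1}{2850}$ ($G = \frac{1}{1519 + 1331} = \frac{1}{2850} \approx 0.00035088$)
$v = \frac{417}{1639700}$ ($v = \frac{1}{2850} - \frac{1}{10356} = \frac{417}{1639700} \approx 0.00025431$)
$v - m{\left(30,-85 \right)} = \frac{417}{1639700} - -85 = \frac{417}{1639700} + 85 = \frac{139374917}{1639700}$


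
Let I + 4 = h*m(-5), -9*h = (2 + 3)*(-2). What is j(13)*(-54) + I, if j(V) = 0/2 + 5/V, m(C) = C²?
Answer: 352/117 ≈ 3.0085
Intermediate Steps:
h = 10/9 (h = -(2 + 3)*(-2)/9 = -5*(-2)/9 = -⅑*(-10) = 10/9 ≈ 1.1111)
j(V) = 5/V (j(V) = 0*(½) + 5/V = 0 + 5/V = 5/V)
I = 214/9 (I = -4 + (10/9)*(-5)² = -4 + (10/9)*25 = -4 + 250/9 = 214/9 ≈ 23.778)
j(13)*(-54) + I = (5/13)*(-54) + 214/9 = -270/13 + 214/9 = 352/117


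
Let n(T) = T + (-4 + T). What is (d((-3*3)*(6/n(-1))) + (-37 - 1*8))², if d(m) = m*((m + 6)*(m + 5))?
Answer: 3404025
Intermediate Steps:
n(T) = -4 + 2*T
d(m) = m*(5 + m)*(6 + m) (d(m) = m*((6 + m)*(5 + m)) = m*((5 + m)*(6 + m)) = m*(5 + m)*(6 + m))
(d((-3*3)*(6/n(-1))) + (-37 - 1*8))² = (((-3*3)*(6/(-4 + 2*(-1))))*(30 + ((-3*3)*(6/(-4 + 2*(-1))))² + 11*((-3*3)*(6/(-4 + 2*(-1))))) + (-37 - 1*8))² = ((-54/(-4 - 2))*(30 + (-54/(-4 - 2))² + 11*(-54/(-4 - 2))) + (-37 - 8))² = ((-54/(-6))*(30 + (-54/(-6))² + 11*(-54/(-6))) - 45)² = ((-54*(-1)/6)*(30 + (-54*(-1)/6)² + 11*(-54*(-1)/6)) - 45)² = ((-9*(-1))*(30 + (-9*(-1))² + 11*(-9*(-1))) - 45)² = (9*(30 + 9² + 11*9) - 45)² = (9*(30 + 81 + 99) - 45)² = (9*210 - 45)² = (1890 - 45)² = 1845² = 3404025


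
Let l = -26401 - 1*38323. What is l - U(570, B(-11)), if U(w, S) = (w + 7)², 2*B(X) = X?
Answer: -397653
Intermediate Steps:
B(X) = X/2
U(w, S) = (7 + w)²
l = -64724 (l = -26401 - 38323 = -64724)
l - U(570, B(-11)) = -64724 - (7 + 570)² = -64724 - 1*577² = -64724 - 1*332929 = -64724 - 332929 = -397653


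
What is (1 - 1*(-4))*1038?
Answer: 5190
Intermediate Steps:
(1 - 1*(-4))*1038 = (1 + 4)*1038 = 5*1038 = 5190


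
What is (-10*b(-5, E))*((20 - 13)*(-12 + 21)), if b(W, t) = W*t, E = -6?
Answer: -18900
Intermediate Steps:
(-10*b(-5, E))*((20 - 13)*(-12 + 21)) = (-(-50)*(-6))*((20 - 13)*(-12 + 21)) = (-10*30)*(7*9) = -300*63 = -18900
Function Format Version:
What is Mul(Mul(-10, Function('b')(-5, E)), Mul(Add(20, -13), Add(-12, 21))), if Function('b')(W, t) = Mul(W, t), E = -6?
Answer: -18900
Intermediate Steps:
Mul(Mul(-10, Function('b')(-5, E)), Mul(Add(20, -13), Add(-12, 21))) = Mul(Mul(-10, Mul(-5, -6)), Mul(Add(20, -13), Add(-12, 21))) = Mul(Mul(-10, 30), Mul(7, 9)) = Mul(-300, 63) = -18900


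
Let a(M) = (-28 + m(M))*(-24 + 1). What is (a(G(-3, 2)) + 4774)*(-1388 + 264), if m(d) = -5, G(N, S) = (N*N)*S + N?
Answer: -6219092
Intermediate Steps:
G(N, S) = N + S*N² (G(N, S) = N²*S + N = S*N² + N = N + S*N²)
a(M) = 759 (a(M) = (-28 - 5)*(-24 + 1) = -33*(-23) = 759)
(a(G(-3, 2)) + 4774)*(-1388 + 264) = (759 + 4774)*(-1388 + 264) = 5533*(-1124) = -6219092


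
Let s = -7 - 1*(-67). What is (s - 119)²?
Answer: 3481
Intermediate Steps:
s = 60 (s = -7 + 67 = 60)
(s - 119)² = (60 - 119)² = (-59)² = 3481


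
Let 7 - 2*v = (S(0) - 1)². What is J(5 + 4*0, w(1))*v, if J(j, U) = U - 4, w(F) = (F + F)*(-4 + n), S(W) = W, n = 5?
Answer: -6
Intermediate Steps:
w(F) = 2*F (w(F) = (F + F)*(-4 + 5) = (2*F)*1 = 2*F)
J(j, U) = -4 + U
v = 3 (v = 7/2 - (0 - 1)²/2 = 7/2 - ½*(-1)² = 7/2 - ½*1 = 7/2 - ½ = 3)
J(5 + 4*0, w(1))*v = (-4 + 2*1)*3 = (-4 + 2)*3 = -2*3 = -6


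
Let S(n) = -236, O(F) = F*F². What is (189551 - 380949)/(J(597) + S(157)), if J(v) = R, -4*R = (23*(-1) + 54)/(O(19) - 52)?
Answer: 5211384744/6425839 ≈ 811.00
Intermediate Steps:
O(F) = F³
R = -31/27228 (R = -(23*(-1) + 54)/(4*(19³ - 52)) = -(-23 + 54)/(4*(6859 - 52)) = -31/(4*6807) = -¼*31/6807 = -31/27228 ≈ -0.0011385)
J(v) = -31/27228
(189551 - 380949)/(J(597) + S(157)) = (189551 - 380949)/(-31/27228 - 236) = -191398/(-6425839/27228) = -191398*(-27228/6425839) = 5211384744/6425839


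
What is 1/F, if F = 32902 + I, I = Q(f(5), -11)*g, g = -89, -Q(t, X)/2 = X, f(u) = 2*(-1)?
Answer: 1/30944 ≈ 3.2316e-5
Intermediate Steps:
f(u) = -2
Q(t, X) = -2*X
I = -1958 (I = -2*(-11)*(-89) = 22*(-89) = -1958)
F = 30944 (F = 32902 - 1958 = 30944)
1/F = 1/30944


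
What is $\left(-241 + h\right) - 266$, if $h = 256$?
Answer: $-251$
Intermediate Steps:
$\left(-241 + h\right) - 266 = \left(-241 + 256\right) - 266 = 15 - 266 = -251$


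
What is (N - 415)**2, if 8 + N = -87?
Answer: 260100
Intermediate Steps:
N = -95 (N = -8 - 87 = -95)
(N - 415)**2 = (-95 - 415)**2 = (-510)**2 = 260100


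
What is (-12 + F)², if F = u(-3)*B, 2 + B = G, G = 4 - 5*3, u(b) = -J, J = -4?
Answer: 4096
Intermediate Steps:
u(b) = 4 (u(b) = -1*(-4) = 4)
G = -11 (G = 4 - 15 = -11)
B = -13 (B = -2 - 11 = -13)
F = -52 (F = 4*(-13) = -52)
(-12 + F)² = (-12 - 52)² = (-64)² = 4096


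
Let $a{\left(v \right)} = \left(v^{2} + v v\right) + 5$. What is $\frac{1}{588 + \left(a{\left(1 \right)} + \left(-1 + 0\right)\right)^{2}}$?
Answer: $\frac{1}{624} \approx 0.0016026$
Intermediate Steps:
$a{\left(v \right)} = 5 + 2 v^{2}$ ($a{\left(v \right)} = \left(v^{2} + v^{2}\right) + 5 = 2 v^{2} + 5 = 5 + 2 v^{2}$)
$\frac{1}{588 + \left(a{\left(1 \right)} + \left(-1 + 0\right)\right)^{2}} = \frac{1}{588 + \left(\left(5 + 2 \cdot 1^{2}\right) + \left(-1 + 0\right)\right)^{2}} = \frac{1}{588 + \left(\left(5 + 2 \cdot 1\right) - 1\right)^{2}} = \frac{1}{588 + \left(\left(5 + 2\right) - 1\right)^{2}} = \frac{1}{588 + \left(7 - 1\right)^{2}} = \frac{1}{588 + 6^{2}} = \frac{1}{588 + 36} = \frac{1}{624}$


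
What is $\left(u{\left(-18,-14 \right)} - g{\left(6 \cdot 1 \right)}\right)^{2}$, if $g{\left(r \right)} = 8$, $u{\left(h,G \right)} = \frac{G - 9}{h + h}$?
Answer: $\frac{70225}{1296} \approx 54.186$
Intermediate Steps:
$u{\left(h,G \right)} = \frac{-9 + G}{2 h}$
$\left(u{\left(-18,-14 \right)} - g{\left(6 \cdot 1 \right)}\right)^{2} = \left(\frac{-9 - 14}{2 \left(-18\right)} - 8\right)^{2} = \left(\frac{1}{2} \left(- \frac{1}{18}\right) \left(-23\right) - 8\right)^{2} = \left(\frac{23}{36} - 8\right)^{2} = \left(- \frac{265}{36}\right)^{2} = \frac{70225}{1296}$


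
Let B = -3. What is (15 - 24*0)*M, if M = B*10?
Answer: -450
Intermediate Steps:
M = -30 (M = -3*10 = -30)
(15 - 24*0)*M = (15 - 24*0)*(-30) = (15 + 0)*(-30) = 15*(-30) = -450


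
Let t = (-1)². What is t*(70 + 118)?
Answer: 188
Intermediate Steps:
t = 1
t*(70 + 118) = 1*(70 + 118) = 1*188 = 188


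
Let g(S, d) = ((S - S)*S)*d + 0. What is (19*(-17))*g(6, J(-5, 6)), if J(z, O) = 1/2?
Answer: 0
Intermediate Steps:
J(z, O) = 1/2
g(S, d) = 0 (g(S, d) = (0*S)*d + 0 = 0*d + 0 = 0 + 0 = 0)
(19*(-17))*g(6, J(-5, 6)) = (19*(-17))*0 = -323*0 = 0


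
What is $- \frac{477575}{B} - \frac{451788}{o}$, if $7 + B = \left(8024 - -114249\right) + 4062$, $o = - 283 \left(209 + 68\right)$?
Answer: $\frac{19635892639}{9902978248} \approx 1.9828$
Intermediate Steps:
$o = -78391$ ($o = \left(-283\right) 277 = -78391$)
$B = 126328$ ($B = -7 + \left(\left(8024 - -114249\right) + 4062\right) = -7 + \left(\left(8024 + 114249\right) + 4062\right) = -7 + \left(122273 + 4062\right) = -7 + 126335 = 126328$)
$- \frac{477575}{B} - \frac{451788}{o} = - \frac{477575}{126328} - \frac{451788}{-78391} = \left(-477575\right) \frac{1}{126328} - - \frac{451788}{78391} = - \frac{477575}{126328} + \frac{451788}{78391} = \frac{19635892639}{9902978248}$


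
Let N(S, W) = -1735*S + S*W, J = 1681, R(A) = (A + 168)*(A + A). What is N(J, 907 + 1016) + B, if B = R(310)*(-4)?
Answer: -869412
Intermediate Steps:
R(A) = 2*A*(168 + A) (R(A) = (168 + A)*(2*A) = 2*A*(168 + A))
B = -1185440 (B = (2*310*(168 + 310))*(-4) = (2*310*478)*(-4) = 296360*(-4) = -1185440)
N(J, 907 + 1016) + B = 1681*(-1735 + (907 + 1016)) - 1185440 = 1681*(-1735 + 1923) - 1185440 = 1681*188 - 1185440 = 316028 - 1185440 = -869412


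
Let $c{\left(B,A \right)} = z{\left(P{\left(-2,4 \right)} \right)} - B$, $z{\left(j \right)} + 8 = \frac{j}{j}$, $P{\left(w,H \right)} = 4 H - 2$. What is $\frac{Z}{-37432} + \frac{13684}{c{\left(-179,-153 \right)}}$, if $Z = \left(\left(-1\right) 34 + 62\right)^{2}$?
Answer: $\frac{16002645}{201197} \approx 79.537$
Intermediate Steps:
$P{\left(w,H \right)} = -2 + 4 H$
$z{\left(j \right)} = -7$ ($z{\left(j \right)} = -8 + \frac{j}{j} = -8 + 1 = -7$)
$c{\left(B,A \right)} = -7 - B$
$Z = 784$ ($Z = \left(-34 + 62\right)^{2} = 28^{2} = 784$)
$\frac{Z}{-37432} + \frac{13684}{c{\left(-179,-153 \right)}} = \frac{784}{-37432} + \frac{13684}{-7 - -179} = 784 \left(- \frac{1}{37432}\right) + \frac{13684}{-7 + 179} = - \frac{98}{4679} + \frac{13684}{172} = - \frac{98}{4679} + 13684 \cdot \frac{1}{172} = - \frac{98}{4679} + \frac{3421}{43} = \frac{16002645}{201197}$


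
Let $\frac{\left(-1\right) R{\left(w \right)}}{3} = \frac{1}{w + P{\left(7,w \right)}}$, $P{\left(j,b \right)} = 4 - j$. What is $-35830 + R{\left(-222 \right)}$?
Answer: $- \frac{2687249}{75} \approx -35830.0$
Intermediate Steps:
$R{\left(w \right)} = - \frac{3}{-3 + w}$ ($R{\left(w \right)} = - \frac{3}{w + \left(4 - 7\right)} = - \frac{3}{w - 3} = - \frac{3}{-3 + w}$)
$-35830 + R{\left(-222 \right)} = -35830 - \frac{3}{-3 - 222} = -35830 - \frac{3}{-225} = -35830 - - \frac{1}{75} = -35830 + \frac{1}{75} = - \frac{2687249}{75}$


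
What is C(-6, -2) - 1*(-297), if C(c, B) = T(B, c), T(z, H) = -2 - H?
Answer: 301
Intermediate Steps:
C(c, B) = -2 - c
C(-6, -2) - 1*(-297) = (-2 - 1*(-6)) - 1*(-297) = (-2 + 6) + 297 = 4 + 297 = 301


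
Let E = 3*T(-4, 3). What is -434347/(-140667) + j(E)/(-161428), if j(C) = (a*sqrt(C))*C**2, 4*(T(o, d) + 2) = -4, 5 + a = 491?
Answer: 434347/140667 - 59049*I/80714 ≈ 3.0878 - 0.73158*I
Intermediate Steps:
a = 486 (a = -5 + 491 = 486)
T(o, d) = -3 (T(o, d) = -2 + (1/4)*(-4) = -2 - 1 = -3)
E = -9 (E = 3*(-3) = -9)
j(C) = 486*C**(5/2) (j(C) = (486*sqrt(C))*C**2 = 486*C**(5/2))
-434347/(-140667) + j(E)/(-161428) = -434347/(-140667) + (486*(-9)**(5/2))/(-161428) = -434347*(-1/140667) + (486*(243*I))*(-1/161428) = 434347/140667 + (118098*I)*(-1/161428) = 434347/140667 - 59049*I/80714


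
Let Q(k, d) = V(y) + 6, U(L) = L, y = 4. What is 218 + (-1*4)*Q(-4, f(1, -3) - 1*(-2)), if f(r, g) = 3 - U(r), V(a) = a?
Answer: 178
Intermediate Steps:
f(r, g) = 3 - r
Q(k, d) = 10 (Q(k, d) = 4 + 6 = 10)
218 + (-1*4)*Q(-4, f(1, -3) - 1*(-2)) = 218 - 1*4*10 = 218 - 4*10 = 218 - 40 = 178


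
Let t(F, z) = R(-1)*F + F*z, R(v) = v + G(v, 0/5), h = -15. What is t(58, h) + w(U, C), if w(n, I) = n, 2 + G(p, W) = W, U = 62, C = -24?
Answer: -982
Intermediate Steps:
G(p, W) = -2 + W
R(v) = -2 + v (R(v) = v + (-2 + 0/5) = v + (-2 + 0*(⅕)) = v + (-2 + 0) = v - 2 = -2 + v)
t(F, z) = -3*F + F*z (t(F, z) = (-2 - 1)*F + F*z = -3*F + F*z)
t(58, h) + w(U, C) = 58*(-3 - 15) + 62 = 58*(-18) + 62 = -1044 + 62 = -982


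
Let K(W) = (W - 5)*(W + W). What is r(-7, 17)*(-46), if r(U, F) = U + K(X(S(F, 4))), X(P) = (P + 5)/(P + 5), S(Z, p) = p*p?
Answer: 690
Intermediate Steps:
S(Z, p) = p²
X(P) = 1 (X(P) = (5 + P)/(5 + P) = 1)
K(W) = 2*W*(-5 + W) (K(W) = (-5 + W)*(2*W) = 2*W*(-5 + W))
r(U, F) = -8 + U (r(U, F) = U + 2*1*(-5 + 1) = U + 2*1*(-4) = U - 8 = -8 + U)
r(-7, 17)*(-46) = (-8 - 7)*(-46) = -15*(-46) = 690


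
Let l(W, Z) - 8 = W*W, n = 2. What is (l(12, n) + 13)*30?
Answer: 4950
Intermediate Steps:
l(W, Z) = 8 + W² (l(W, Z) = 8 + W*W = 8 + W²)
(l(12, n) + 13)*30 = ((8 + 12²) + 13)*30 = ((8 + 144) + 13)*30 = (152 + 13)*30 = 165*30 = 4950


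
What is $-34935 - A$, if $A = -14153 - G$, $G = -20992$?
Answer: $-41774$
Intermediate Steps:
$A = 6839$ ($A = -14153 - -20992 = -14153 + 20992 = 6839$)
$-34935 - A = -34935 - 6839 = -41774$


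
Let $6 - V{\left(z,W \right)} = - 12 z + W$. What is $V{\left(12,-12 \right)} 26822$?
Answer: $4345164$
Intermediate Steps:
$V{\left(z,W \right)} = 6 - W + 12 z$ ($V{\left(z,W \right)} = 6 - \left(- 12 z + W\right) = 6 - \left(W - 12 z\right) = 6 - W + 12 z$)
$V{\left(12,-12 \right)} 26822 = \left(6 - -12 + 12 \cdot 12\right) 26822 = \left(6 + 12 + 144\right) 26822 = 162 \cdot 26822 = 4345164$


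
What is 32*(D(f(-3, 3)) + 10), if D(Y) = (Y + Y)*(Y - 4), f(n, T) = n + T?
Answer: 320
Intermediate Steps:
f(n, T) = T + n
D(Y) = 2*Y*(-4 + Y) (D(Y) = (2*Y)*(-4 + Y) = 2*Y*(-4 + Y))
32*(D(f(-3, 3)) + 10) = 32*(2*(3 - 3)*(-4 + (3 - 3)) + 10) = 32*(2*0*(-4 + 0) + 10) = 32*(2*0*(-4) + 10) = 32*(0 + 10) = 32*10 = 320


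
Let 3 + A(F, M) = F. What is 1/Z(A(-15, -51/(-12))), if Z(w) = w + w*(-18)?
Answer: 1/306 ≈ 0.0032680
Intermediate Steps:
A(F, M) = -3 + F
Z(w) = -17*w (Z(w) = w - 18*w = -17*w)
1/Z(A(-15, -51/(-12))) = 1/(-17*(-3 - 15)) = 1/(-17*(-18)) = 1/306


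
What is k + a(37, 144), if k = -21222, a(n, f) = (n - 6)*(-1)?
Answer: -21253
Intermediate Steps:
a(n, f) = 6 - n (a(n, f) = (-6 + n)*(-1) = 6 - n)
k + a(37, 144) = -21222 + (6 - 1*37) = -21222 + (6 - 37) = -21222 - 31 = -21253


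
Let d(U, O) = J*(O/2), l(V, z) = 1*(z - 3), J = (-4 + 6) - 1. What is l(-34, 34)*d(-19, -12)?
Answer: -186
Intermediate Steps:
J = 1 (J = 2 - 1 = 1)
l(V, z) = -3 + z (l(V, z) = 1*(-3 + z) = -3 + z)
d(U, O) = O/2 (d(U, O) = 1*(O/2) = O/2)
l(-34, 34)*d(-19, -12) = (-3 + 34)*((1/2)*(-12)) = 31*(-6) = -186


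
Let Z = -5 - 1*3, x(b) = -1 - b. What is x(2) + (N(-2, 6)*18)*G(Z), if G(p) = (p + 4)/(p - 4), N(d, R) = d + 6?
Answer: 21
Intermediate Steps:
N(d, R) = 6 + d
Z = -8 (Z = -5 - 3 = -8)
G(p) = (4 + p)/(-4 + p)
x(2) + (N(-2, 6)*18)*G(Z) = (-1 - 1*2) + ((6 - 2)*18)*((4 - 8)/(-4 - 8)) = (-1 - 2) + (4*18)*(-4/(-12)) = -3 + 72*(-1/12*(-4)) = -3 + 72*(⅓) = -3 + 24 = 21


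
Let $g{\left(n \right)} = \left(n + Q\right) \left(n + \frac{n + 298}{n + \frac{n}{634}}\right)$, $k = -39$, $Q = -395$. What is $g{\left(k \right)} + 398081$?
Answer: $\frac{10348913759}{24765} \approx 4.1788 \cdot 10^{5}$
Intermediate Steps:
$g{\left(n \right)} = \left(-395 + n\right) \left(n + \frac{634 \left(298 + n\right)}{635 n}\right)$ ($g{\left(n \right)} = \left(n - 395\right) \left(n + \frac{n + 298}{n + \frac{n}{634}}\right) = \left(-395 + n\right) \left(n + \frac{298 + n}{n + n \frac{1}{634}}\right) = \left(-395 + n\right) \left(n + \frac{298 + n}{n + \frac{n}{634}}\right) = \left(-395 + n\right) \left(n + \frac{298 + n}{\frac{635}{634} n}\right) = \left(-395 + n\right) \left(n + \left(298 + n\right) \frac{634}{635 n}\right) = \left(-395 + n\right) \left(n + \frac{634 \left(298 + n\right)}{635 n}\right)$)
$g{\left(k \right)} + 398081 = \left(- \frac{61498}{635} + \left(-39\right)^{2} - \frac{14925628}{127 \left(-39\right)} - - \frac{9757449}{635}\right) + 398081 = \left(- \frac{61498}{635} + 1521 - - \frac{14925628}{4953} + \frac{9757449}{635}\right) + 398081 = \left(- \frac{61498}{635} + 1521 + \frac{14925628}{4953} + \frac{9757449}{635}\right) + 398081 = \frac{490437794}{24765} + 398081 = \frac{10348913759}{24765}$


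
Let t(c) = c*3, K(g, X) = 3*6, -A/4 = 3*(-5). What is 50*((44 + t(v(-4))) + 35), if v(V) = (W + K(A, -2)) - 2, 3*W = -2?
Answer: 6250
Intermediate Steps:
W = -⅔ (W = (⅓)*(-2) = -⅔ ≈ -0.66667)
A = 60 (A = -12*(-5) = -4*(-15) = 60)
K(g, X) = 18
v(V) = 46/3 (v(V) = (-⅔ + 18) - 2 = 52/3 - 2 = 46/3)
t(c) = 3*c
50*((44 + t(v(-4))) + 35) = 50*((44 + 3*(46/3)) + 35) = 50*((44 + 46) + 35) = 50*(90 + 35) = 50*125 = 6250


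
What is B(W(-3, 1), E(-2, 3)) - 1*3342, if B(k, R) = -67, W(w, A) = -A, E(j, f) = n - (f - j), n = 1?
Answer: -3409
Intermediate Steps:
E(j, f) = 1 + j - f (E(j, f) = 1 - (f - j) = 1 + (j - f) = 1 + j - f)
B(W(-3, 1), E(-2, 3)) - 1*3342 = -67 - 1*3342 = -67 - 3342 = -3409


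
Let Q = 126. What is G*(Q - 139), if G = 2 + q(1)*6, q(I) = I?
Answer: -104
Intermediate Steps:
G = 8 (G = 2 + 1*6 = 2 + 6 = 8)
G*(Q - 139) = 8*(126 - 139) = 8*(-13) = -104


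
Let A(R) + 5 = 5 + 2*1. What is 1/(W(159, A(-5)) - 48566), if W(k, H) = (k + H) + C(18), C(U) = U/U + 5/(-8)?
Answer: -8/387237 ≈ -2.0659e-5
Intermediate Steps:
A(R) = 2 (A(R) = -5 + (5 + 2*1) = -5 + (5 + 2) = -5 + 7 = 2)
C(U) = 3/8 (C(U) = 1 + 5*(-1/8) = 1 - 5/8 = 3/8)
W(k, H) = 3/8 + H + k (W(k, H) = (k + H) + 3/8 = (H + k) + 3/8 = 3/8 + H + k)
1/(W(159, A(-5)) - 48566) = 1/((3/8 + 2 + 159) - 48566) = 1/(1291/8 - 48566) = 1/(-387237/8) = -8/387237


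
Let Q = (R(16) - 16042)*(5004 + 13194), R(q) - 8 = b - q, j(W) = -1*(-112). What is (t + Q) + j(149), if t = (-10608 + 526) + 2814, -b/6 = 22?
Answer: -294487192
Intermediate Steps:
b = -132 (b = -6*22 = -132)
j(W) = 112
R(q) = -124 - q (R(q) = 8 + (-132 - q) = -124 - q)
t = -7268 (t = -10082 + 2814 = -7268)
Q = -294480036 (Q = ((-124 - 1*16) - 16042)*(5004 + 13194) = ((-124 - 16) - 16042)*18198 = (-140 - 16042)*18198 = -16182*18198 = -294480036)
(t + Q) + j(149) = (-7268 - 294480036) + 112 = -294487304 + 112 = -294487192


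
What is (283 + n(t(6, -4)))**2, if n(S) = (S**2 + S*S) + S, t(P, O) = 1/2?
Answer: 80656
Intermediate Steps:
t(P, O) = 1/2
n(S) = S + 2*S**2 (n(S) = (S**2 + S**2) + S = 2*S**2 + S = S + 2*S**2)
(283 + n(t(6, -4)))**2 = (283 + (1 + 2*(1/2))/2)**2 = (283 + (1 + 1)/2)**2 = (283 + (1/2)*2)**2 = (283 + 1)**2 = 284**2 = 80656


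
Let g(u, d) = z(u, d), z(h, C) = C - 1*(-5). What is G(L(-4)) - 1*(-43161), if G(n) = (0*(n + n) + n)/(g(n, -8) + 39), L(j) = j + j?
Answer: 388447/9 ≈ 43161.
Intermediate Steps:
z(h, C) = 5 + C (z(h, C) = C + 5 = 5 + C)
L(j) = 2*j
g(u, d) = 5 + d
G(n) = n/36 (G(n) = (0*(n + n) + n)/((5 - 8) + 39) = (0*(2*n) + n)/(-3 + 39) = (0 + n)/36 = n*(1/36) = n/36)
G(L(-4)) - 1*(-43161) = (2*(-4))/36 - 1*(-43161) = (1/36)*(-8) + 43161 = -2/9 + 43161 = 388447/9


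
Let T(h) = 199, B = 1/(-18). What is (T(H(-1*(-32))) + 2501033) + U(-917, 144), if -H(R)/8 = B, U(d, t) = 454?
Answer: 2501686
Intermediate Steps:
B = -1/18 ≈ -0.055556
H(R) = 4/9 (H(R) = -8*(-1/18) = 4/9)
(T(H(-1*(-32))) + 2501033) + U(-917, 144) = (199 + 2501033) + 454 = 2501232 + 454 = 2501686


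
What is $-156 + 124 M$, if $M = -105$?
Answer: $-13176$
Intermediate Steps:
$-156 + 124 M = -156 + 124 \left(-105\right) = -156 - 13020 = -13176$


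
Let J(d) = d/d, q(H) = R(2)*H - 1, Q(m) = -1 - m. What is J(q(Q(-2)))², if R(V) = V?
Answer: 1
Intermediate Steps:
q(H) = -1 + 2*H (q(H) = 2*H - 1 = -1 + 2*H)
J(d) = 1
J(q(Q(-2)))² = 1² = 1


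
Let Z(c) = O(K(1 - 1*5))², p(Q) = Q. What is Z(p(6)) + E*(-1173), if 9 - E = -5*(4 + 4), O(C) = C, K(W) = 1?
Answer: -57476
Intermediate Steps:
Z(c) = 1 (Z(c) = 1² = 1)
E = 49 (E = 9 - (-5)*(4 + 4) = 9 - (-5)*8 = 9 - 1*(-40) = 9 + 40 = 49)
Z(p(6)) + E*(-1173) = 1 + 49*(-1173) = 1 - 57477 = -57476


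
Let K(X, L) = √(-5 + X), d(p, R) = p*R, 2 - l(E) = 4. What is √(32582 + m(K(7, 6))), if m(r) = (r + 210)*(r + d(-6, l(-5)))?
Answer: √(35104 + 222*√2) ≈ 188.20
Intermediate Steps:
l(E) = -2 (l(E) = 2 - 1*4 = 2 - 4 = -2)
d(p, R) = R*p
m(r) = (12 + r)*(210 + r) (m(r) = (r + 210)*(r - 2*(-6)) = (210 + r)*(r + 12) = (210 + r)*(12 + r) = (12 + r)*(210 + r))
√(32582 + m(K(7, 6))) = √(32582 + (2520 + (√(-5 + 7))² + 222*√(-5 + 7))) = √(32582 + (2520 + (√2)² + 222*√2)) = √(32582 + (2520 + 2 + 222*√2)) = √(32582 + (2522 + 222*√2)) = √(35104 + 222*√2)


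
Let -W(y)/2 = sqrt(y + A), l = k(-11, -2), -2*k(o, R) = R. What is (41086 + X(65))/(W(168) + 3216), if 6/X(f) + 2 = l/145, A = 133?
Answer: 9545879136/747169907 + 5936492*sqrt(301)/747169907 ≈ 12.914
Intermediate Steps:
k(o, R) = -R/2
l = 1 (l = -1/2*(-2) = 1)
W(y) = -2*sqrt(133 + y) (W(y) = -2*sqrt(y + 133) = -2*sqrt(133 + y))
X(f) = -870/289 (X(f) = 6/(-2 + 1/145) = 6/(-289/145) = 6*(-145/289) = -870/289)
(41086 + X(65))/(W(168) + 3216) = (41086 - 870/289)/(-2*sqrt(133 + 168) + 3216) = 11872984/(289*(-2*sqrt(301) + 3216)) = 11872984/(289*(3216 - 2*sqrt(301)))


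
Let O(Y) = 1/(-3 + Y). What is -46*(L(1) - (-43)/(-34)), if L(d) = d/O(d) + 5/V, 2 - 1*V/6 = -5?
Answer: 51658/357 ≈ 144.70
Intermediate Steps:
V = 42 (V = 12 - 6*(-5) = 12 + 30 = 42)
L(d) = 5/42 + d*(-3 + d) (L(d) = d/(1/(-3 + d)) + 5/42 = d*(-3 + d) + 5*(1/42) = d*(-3 + d) + 5/42 = 5/42 + d*(-3 + d))
-46*(L(1) - (-43)/(-34)) = -46*((5/42 + 1*(-3 + 1)) - (-43)/(-34)) = -46*((5/42 + 1*(-2)) - (-43)*(-1)/34) = -46*((5/42 - 2) - 1*43/34) = -46*(-79/42 - 43/34) = -46*(-1123/357) = 51658/357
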